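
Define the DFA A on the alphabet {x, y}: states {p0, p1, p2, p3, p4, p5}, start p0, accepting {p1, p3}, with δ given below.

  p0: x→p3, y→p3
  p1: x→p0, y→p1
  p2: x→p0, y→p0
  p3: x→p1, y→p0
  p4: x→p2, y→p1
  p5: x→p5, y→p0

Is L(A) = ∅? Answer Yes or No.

The string x is accepted: the run p0 → p3 ends in the accepting state p3.
Since at least one string is accepted, L(A) is not empty.

No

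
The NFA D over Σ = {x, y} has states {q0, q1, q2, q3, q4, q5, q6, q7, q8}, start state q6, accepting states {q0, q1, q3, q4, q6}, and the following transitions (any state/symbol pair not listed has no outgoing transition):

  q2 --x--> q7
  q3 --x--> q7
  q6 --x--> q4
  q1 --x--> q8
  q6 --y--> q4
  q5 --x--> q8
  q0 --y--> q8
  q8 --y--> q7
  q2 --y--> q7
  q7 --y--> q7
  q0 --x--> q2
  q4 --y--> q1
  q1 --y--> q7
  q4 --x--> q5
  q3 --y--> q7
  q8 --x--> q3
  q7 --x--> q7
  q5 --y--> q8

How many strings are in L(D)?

The useful subgraph on states {q1, q3, q4, q5, q6, q8} is acyclic, so L(D) is finite; the longest accepting path visits 5 useful states, giving maximum string length 4.
Counting accepting paths from q6 by length: 1 of length 0, 2 of length 1, 2 of length 2, 6 of length 4. Total 11.

11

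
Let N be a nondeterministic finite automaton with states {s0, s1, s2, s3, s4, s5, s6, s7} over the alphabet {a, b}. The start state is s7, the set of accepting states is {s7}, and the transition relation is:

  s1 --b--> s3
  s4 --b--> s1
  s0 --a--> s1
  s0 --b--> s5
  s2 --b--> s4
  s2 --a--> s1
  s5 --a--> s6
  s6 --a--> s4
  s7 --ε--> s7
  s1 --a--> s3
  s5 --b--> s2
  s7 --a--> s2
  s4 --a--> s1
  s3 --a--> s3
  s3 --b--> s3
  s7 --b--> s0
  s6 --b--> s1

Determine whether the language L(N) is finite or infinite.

finite

The useful states (reachable from s7 and able to reach an accepting state) are {s7}.
Restricted to these states the transition graph has no cycle, so every accepting path has bounded length and L is finite.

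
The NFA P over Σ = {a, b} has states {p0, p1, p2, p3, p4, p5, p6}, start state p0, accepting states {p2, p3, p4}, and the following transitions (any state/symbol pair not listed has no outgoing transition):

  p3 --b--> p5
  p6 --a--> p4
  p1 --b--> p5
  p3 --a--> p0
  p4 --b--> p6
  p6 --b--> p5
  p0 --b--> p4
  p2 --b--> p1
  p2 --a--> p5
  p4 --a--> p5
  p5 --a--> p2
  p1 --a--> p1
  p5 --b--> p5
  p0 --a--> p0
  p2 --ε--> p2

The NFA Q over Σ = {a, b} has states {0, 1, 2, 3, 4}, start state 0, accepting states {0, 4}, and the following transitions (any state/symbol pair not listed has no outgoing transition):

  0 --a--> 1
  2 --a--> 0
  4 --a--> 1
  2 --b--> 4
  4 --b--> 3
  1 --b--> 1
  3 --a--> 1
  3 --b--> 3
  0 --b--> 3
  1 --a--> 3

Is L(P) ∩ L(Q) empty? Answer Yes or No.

Yes

Exploring the product automaton P × Q from the start pair (p0, 0), following both machines on each input symbol, reaches 13 state pairs: (p0, 0), (p0, 1), (p4, 3), (p0, 3), (p4, 1), (p5, 1), (p6, 3), (p5, 3), (p6, 1), (p2, 3), (p2, 1), (p1, 3), (p1, 1).
P accepts in {p2, p3, p4} and Q accepts in {0, 4}; no reachable pair has both components accepting, so no string drives both machines to acceptance simultaneously and L(P) ∩ L(Q) = ∅.
So no string is accepted by both, and the intersection is empty.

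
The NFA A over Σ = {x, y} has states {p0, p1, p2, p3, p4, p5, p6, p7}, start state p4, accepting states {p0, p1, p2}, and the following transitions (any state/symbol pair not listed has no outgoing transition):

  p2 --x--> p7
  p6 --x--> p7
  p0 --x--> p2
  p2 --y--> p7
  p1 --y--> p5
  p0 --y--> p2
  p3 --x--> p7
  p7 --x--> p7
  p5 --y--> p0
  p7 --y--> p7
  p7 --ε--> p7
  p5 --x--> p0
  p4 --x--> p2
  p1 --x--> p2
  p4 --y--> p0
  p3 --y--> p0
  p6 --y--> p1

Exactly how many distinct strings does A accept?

4

The useful subgraph on states {p0, p2, p4} is acyclic, so L(A) is finite; the longest accepting path visits 3 useful states, giving maximum string length 2.
Counting accepting paths from p4 by length: 2 of length 1, 2 of length 2. Total 4.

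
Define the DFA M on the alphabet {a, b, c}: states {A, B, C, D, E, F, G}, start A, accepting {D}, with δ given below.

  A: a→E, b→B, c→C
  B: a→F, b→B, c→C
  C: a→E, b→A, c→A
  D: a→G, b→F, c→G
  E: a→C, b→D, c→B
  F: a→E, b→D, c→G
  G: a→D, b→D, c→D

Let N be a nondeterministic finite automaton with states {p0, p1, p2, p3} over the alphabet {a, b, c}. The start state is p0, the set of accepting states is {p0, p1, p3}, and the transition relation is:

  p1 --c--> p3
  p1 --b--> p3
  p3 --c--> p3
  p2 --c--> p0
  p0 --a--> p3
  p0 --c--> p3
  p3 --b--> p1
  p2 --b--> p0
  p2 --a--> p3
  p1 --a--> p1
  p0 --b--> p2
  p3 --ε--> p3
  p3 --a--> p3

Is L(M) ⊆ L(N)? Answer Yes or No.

Exploring the product automaton M × N from the start pair (A, p0), following both machines on each input symbol, reaches 19 state pairs: (A, p0), (E, p3), (B, p2), (C, p3), (D, p1), (B, p3), (F, p3), (B, p0), (C, p0), (A, p1), (A, p3), (G, p1), (G, p3), (B, p1), (A, p2), (E, p1), (D, p3), (F, p1), (C, p1).
M accepts in {D} and N accepts in {p0, p1, p3}. The reachable pairs whose M-component is accepting are (D, p1), (D, p3); in each of them the N-component is accepting too, so the product for L(M) \ L(N) (M-component accepting, N-component rejecting) has no reachable accepting pair and the difference is empty.
Hence every string in L(M) is also in L(N).

Yes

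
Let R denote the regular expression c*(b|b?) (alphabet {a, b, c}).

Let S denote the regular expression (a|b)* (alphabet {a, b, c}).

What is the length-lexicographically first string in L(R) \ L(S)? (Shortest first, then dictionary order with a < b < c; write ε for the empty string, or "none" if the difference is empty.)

The string c is accepted by R but not by S.
No shorter string lies in the difference, and c is the lexicographically first length-1 string in L(R) \ L(S).

c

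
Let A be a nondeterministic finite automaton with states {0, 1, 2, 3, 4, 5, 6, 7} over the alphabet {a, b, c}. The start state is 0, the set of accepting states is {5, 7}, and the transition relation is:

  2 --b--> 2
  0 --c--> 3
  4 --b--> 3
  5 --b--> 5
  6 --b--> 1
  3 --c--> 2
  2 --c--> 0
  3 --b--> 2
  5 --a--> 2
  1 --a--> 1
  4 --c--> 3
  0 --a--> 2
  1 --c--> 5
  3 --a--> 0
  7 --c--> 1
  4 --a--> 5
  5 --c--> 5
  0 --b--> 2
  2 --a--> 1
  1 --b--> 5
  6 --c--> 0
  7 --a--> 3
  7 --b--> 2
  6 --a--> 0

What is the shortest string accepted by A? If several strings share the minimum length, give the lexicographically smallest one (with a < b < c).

A breadth-first search from 0 reaches an accepting state first via the path 0 → 2 → 1 → 5 on input aab.
No string of length < 3 is accepted (BFS exhausts all shorter strings without reaching an accepting state), and aab is the lexicographically least accepting string of length 3.

aab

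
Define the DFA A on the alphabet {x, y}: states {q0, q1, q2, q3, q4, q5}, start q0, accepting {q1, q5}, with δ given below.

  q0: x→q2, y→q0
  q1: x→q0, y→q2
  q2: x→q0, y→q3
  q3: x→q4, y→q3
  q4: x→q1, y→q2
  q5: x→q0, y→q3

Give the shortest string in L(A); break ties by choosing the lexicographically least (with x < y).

xyxx

A breadth-first search from q0 reaches an accepting state first via the path q0 → q2 → q3 → q4 → q1 on input xyxx.
No string of length < 4 is accepted (BFS exhausts all shorter strings without reaching an accepting state), and xyxx is the lexicographically least accepting string of length 4.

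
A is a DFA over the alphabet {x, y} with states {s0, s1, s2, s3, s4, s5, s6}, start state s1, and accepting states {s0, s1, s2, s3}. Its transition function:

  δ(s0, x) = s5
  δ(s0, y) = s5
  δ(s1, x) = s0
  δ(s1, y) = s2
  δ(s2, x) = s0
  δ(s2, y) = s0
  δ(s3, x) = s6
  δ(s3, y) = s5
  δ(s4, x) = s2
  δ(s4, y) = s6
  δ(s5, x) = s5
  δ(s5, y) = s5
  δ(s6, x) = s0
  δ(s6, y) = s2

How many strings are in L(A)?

5

The useful subgraph on states {s0, s1, s2} is acyclic, so L(A) is finite; the longest accepting path visits 3 useful states, giving maximum string length 2.
Counting accepting paths from s1 by length: 1 of length 0, 2 of length 1, 2 of length 2. Total 5.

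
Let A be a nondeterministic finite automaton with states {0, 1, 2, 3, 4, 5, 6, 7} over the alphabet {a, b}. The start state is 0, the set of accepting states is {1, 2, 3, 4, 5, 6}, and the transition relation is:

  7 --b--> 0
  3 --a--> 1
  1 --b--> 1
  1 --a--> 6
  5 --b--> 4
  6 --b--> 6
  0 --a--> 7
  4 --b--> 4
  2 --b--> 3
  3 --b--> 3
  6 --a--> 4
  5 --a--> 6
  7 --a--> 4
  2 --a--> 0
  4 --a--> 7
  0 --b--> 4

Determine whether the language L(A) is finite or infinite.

infinite

State 4 is reachable from the start and can reach an accepting state, and it lies on the cycle 4 → 4.
Traversing that cycle any number of times yields accepted strings of unbounded length, so the language is infinite.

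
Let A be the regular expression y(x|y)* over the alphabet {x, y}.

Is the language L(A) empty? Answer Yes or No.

The string y matches the expression, so it belongs to L(A).
Since L(A) contains at least one string, it is not empty.

No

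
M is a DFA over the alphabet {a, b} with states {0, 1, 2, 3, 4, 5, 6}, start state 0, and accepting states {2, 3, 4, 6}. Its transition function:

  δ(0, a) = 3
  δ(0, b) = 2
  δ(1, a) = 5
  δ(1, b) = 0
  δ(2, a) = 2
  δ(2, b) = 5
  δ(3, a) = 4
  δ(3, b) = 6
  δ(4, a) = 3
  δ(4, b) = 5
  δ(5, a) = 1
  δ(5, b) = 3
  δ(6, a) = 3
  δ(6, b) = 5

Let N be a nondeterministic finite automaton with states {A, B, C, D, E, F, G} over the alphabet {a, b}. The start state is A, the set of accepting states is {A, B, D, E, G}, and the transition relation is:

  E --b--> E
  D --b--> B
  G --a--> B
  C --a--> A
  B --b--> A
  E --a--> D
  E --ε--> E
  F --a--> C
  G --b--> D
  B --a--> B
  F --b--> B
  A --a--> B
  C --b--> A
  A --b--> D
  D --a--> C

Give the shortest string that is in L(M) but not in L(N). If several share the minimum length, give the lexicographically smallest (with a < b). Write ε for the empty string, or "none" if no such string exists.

The string ba is accepted by M but not by N.
No shorter string lies in the difference, and ba is the lexicographically first length-2 string in L(M) \ L(N).

ba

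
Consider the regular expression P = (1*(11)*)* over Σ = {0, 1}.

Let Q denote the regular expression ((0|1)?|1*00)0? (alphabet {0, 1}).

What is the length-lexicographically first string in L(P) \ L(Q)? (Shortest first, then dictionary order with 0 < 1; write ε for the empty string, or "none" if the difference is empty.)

The string 11 is accepted by P but not by Q.
No shorter string lies in the difference, and 11 is the lexicographically first length-2 string in L(P) \ L(Q).

11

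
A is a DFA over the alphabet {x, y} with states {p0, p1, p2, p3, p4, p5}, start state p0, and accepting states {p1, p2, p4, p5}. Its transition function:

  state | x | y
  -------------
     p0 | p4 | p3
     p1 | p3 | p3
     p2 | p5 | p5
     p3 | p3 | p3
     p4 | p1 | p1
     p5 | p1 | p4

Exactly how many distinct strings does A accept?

3

The useful subgraph on states {p0, p1, p4} is acyclic, so L(A) is finite; the longest accepting path visits 3 useful states, giving maximum string length 2.
Counting accepting paths from p0 by length: 1 of length 1, 2 of length 2. Total 3.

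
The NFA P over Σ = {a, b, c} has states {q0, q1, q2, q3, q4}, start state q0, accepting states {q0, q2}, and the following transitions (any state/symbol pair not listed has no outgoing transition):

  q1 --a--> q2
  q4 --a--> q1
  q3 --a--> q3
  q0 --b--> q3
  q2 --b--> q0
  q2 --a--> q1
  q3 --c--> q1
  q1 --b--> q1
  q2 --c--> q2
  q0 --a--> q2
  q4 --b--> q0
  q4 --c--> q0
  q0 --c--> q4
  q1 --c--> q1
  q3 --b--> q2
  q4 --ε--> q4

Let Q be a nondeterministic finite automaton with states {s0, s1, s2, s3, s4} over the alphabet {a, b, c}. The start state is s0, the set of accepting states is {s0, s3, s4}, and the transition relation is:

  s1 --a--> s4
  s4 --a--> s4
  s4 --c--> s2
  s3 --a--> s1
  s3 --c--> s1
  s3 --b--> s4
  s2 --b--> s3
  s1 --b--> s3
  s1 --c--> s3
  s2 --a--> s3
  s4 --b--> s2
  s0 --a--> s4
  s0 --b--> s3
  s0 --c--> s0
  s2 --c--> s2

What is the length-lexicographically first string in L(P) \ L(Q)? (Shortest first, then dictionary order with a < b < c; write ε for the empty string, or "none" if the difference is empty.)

ab

The string ab is accepted by P but not by Q.
No shorter string lies in the difference, and ab is the lexicographically first length-2 string in L(P) \ L(Q).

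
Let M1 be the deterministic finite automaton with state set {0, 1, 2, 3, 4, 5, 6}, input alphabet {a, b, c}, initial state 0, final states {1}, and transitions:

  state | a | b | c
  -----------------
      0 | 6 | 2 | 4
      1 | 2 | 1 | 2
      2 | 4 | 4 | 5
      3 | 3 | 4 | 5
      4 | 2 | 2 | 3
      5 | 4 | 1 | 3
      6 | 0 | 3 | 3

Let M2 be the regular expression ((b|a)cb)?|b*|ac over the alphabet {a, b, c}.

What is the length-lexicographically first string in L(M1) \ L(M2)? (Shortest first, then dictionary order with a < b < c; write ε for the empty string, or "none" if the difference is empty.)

The string abcb is accepted by M1 but not by M2.
No shorter string lies in the difference, and abcb is the lexicographically first length-4 string in L(M1) \ L(M2).

abcb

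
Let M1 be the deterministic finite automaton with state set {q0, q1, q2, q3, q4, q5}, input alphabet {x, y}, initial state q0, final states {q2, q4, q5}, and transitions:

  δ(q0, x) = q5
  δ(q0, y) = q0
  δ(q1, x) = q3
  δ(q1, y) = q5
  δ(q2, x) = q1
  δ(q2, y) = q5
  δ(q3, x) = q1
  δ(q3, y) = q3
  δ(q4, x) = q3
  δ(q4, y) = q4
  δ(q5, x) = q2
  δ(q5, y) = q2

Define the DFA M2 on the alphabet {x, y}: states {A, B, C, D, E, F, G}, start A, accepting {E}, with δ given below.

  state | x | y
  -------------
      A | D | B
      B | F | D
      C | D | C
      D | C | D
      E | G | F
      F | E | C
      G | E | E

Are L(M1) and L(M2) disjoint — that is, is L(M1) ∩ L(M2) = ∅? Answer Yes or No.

The string yxx is accepted by both M1 and M2.
Hence L(M1) ∩ L(M2) ≠ ∅.

No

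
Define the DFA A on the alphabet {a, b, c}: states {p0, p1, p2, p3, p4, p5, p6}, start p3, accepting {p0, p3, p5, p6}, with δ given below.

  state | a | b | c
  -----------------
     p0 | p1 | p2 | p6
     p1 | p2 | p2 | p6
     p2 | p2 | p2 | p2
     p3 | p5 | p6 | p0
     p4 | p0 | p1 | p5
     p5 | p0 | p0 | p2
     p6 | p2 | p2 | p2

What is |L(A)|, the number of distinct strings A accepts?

The useful subgraph on states {p0, p1, p3, p5, p6} is acyclic, so L(A) is finite; the longest accepting path visits 5 useful states, giving maximum string length 4.
Counting accepting paths from p3 by length: 1 of length 0, 3 of length 1, 3 of length 2, 3 of length 3, 2 of length 4. Total 12.

12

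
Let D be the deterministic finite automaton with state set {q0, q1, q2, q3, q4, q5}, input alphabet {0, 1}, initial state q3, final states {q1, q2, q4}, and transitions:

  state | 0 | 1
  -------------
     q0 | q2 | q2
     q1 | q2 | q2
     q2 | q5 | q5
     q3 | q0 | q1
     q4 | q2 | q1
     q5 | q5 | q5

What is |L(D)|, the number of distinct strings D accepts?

The useful subgraph on states {q0, q1, q2, q3} is acyclic, so L(D) is finite; the longest accepting path visits 3 useful states, giving maximum string length 2.
Counting accepting paths from q3 by length: 1 of length 1, 4 of length 2. Total 5.

5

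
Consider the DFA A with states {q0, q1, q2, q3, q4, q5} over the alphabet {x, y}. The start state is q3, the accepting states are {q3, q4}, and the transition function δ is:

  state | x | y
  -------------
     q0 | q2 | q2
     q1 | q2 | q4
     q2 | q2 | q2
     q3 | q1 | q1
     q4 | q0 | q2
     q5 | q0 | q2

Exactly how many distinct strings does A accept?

3

The useful subgraph on states {q1, q3, q4} is acyclic, so L(A) is finite; the longest accepting path visits 3 useful states, giving maximum string length 2.
Counting accepting paths from q3 by length: 1 of length 0, 2 of length 2. Total 3.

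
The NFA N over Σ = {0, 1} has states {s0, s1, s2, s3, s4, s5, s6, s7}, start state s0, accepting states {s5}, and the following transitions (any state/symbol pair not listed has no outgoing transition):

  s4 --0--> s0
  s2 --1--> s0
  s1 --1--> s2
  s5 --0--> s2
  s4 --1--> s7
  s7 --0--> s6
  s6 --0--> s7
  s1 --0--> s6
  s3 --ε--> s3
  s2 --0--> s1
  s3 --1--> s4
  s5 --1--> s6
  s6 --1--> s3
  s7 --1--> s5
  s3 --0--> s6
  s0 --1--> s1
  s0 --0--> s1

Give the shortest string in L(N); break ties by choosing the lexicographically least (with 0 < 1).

A breadth-first search from s0 reaches an accepting state first via the path s0 → s1 → s6 → s7 → s5 on input 0001.
No string of length < 4 is accepted (BFS exhausts all shorter strings without reaching an accepting state), and 0001 is the lexicographically least accepting string of length 4.

0001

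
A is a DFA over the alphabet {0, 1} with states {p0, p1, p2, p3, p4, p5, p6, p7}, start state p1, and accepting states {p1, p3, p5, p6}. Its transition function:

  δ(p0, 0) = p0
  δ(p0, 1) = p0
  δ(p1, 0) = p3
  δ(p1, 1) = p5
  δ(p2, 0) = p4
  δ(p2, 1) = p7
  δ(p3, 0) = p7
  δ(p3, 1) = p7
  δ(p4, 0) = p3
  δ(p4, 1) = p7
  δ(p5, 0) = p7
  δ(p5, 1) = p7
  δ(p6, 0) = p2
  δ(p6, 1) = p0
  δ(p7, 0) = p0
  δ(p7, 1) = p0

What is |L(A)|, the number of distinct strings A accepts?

The useful subgraph on states {p1, p3, p5} is acyclic, so L(A) is finite; the longest accepting path visits 2 useful states, giving maximum string length 1.
Counting accepting paths from p1 by length: 1 of length 0, 2 of length 1. Total 3.

3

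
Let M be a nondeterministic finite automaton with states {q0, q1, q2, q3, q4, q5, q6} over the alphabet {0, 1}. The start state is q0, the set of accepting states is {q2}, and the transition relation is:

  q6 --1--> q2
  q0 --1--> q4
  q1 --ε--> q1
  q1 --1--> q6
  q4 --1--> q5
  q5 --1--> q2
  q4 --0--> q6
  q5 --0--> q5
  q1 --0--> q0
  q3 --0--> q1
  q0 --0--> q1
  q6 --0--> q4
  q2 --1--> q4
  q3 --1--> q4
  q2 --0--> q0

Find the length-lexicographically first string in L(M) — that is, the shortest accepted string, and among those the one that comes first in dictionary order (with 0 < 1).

A breadth-first search from q0 reaches an accepting state first via the path q0 → q1 → q6 → q2 on input 011.
No string of length < 3 is accepted (BFS exhausts all shorter strings without reaching an accepting state), and 011 is the lexicographically least accepting string of length 3.

011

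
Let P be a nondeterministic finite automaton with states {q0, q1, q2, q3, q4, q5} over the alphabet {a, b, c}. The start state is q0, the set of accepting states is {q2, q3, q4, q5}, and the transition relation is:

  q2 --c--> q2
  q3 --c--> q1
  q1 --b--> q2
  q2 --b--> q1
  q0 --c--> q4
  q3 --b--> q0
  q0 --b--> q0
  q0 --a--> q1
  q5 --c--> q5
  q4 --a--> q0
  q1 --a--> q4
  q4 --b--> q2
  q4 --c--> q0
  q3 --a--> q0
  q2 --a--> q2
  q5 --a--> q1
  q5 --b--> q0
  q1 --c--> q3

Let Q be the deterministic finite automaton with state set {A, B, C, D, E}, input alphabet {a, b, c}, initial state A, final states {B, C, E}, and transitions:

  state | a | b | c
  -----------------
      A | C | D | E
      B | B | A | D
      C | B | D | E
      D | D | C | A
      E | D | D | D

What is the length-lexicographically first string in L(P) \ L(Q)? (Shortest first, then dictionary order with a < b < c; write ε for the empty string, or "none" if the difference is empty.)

ab

The string ab is accepted by P but not by Q.
No shorter string lies in the difference, and ab is the lexicographically first length-2 string in L(P) \ L(Q).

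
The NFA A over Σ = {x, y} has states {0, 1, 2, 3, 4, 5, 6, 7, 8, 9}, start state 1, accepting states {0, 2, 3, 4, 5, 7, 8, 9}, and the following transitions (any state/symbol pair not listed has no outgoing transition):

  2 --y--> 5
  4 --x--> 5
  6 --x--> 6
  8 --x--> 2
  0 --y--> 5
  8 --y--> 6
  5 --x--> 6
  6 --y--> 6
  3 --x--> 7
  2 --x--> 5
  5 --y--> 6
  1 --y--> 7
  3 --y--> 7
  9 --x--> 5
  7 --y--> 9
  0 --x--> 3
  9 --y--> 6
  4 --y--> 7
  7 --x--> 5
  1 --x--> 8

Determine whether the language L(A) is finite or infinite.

The useful states (reachable from 1 and able to reach an accepting state) are {1, 2, 5, 7, 8, 9}.
Restricted to these states the transition graph has no cycle, so every accepting path has bounded length and L is finite.

finite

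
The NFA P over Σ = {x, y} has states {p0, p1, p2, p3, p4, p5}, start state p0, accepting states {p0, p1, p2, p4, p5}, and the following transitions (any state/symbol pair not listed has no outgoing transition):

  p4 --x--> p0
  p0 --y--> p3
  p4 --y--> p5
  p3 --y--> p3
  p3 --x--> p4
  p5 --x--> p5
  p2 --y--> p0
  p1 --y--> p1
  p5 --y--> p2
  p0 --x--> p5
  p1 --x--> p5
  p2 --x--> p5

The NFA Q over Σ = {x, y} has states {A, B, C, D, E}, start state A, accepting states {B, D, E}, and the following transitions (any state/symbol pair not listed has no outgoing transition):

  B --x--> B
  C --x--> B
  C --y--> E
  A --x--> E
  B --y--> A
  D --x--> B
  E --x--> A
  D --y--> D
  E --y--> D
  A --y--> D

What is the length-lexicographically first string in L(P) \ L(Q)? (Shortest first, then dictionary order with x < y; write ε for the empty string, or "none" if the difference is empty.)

The empty string ε is accepted by P but not by Q.
Since ε is the unique shortest string, it is the required witness.

ε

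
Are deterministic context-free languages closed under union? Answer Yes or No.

No

{aⁿbⁿ : n≥0} and {aⁿb²ⁿ : n≥0} are each accepted by a deterministic PDA (push the a's; pop one per b, respectively one per two b's), but their union U is not. Suppose a DPDA M accepted U. Being deterministic, M has a single run on aⁿb²ⁿ, and since aⁿbⁿ ∈ U that run passes through an accepting configuration right after consuming the prefix aⁿbⁿ and then goes on to accept again after n more b's. Build an ordinary (nondeterministic) PDA M′ that simulates M on a's and b's and, at any moment when M is in an accepting state, may switch to a second mode in which it reads only c's, feeding each c to M as a b; M′ accepts when M does. Then M′ accepts aⁱbʲcᵏ (k≥1) exactly when both aⁱbʲ ∈ U and aⁱbʲ⁺ᵏ ∈ U, and checking the four cases (i=j or j=2i, combined with j+k=i or j+k=2i) leaves only i=j=k: so L(M′) ∩ a*b*c⁺ = {aⁿbⁿcⁿ : n≥1} would be context-free, which it is not (pumping lemma) — contradiction. (The union is an unambiguous CFL; it is determinism, not unambiguity, that fails.)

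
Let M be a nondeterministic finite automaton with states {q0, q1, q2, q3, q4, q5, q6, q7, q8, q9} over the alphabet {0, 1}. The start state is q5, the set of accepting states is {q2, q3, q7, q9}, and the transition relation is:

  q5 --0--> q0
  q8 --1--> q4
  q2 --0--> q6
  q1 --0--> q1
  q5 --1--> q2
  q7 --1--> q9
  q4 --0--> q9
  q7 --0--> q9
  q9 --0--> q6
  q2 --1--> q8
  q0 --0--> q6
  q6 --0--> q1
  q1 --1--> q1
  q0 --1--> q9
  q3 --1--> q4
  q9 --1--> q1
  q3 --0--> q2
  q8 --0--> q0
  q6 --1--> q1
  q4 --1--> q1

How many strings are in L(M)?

The useful subgraph on states {q0, q2, q4, q5, q8, q9} is acyclic, so L(M) is finite; the longest accepting path visits 5 useful states, giving maximum string length 4.
Counting accepting paths from q5 by length: 1 of length 1, 1 of length 2, 2 of length 4. Total 4.

4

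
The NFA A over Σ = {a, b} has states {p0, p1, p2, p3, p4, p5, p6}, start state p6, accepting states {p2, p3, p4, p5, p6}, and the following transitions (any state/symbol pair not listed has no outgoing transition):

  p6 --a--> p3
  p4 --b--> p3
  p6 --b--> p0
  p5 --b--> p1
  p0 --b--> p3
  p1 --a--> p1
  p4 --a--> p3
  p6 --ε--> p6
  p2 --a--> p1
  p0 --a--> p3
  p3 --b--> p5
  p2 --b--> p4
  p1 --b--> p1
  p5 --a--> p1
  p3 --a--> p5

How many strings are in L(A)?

10

The useful subgraph on states {p0, p3, p5, p6} is acyclic, so L(A) is finite; the longest accepting path visits 4 useful states, giving maximum string length 3.
Counting accepting paths from p6 by length: 1 of length 0, 1 of length 1, 4 of length 2, 4 of length 3. Total 10.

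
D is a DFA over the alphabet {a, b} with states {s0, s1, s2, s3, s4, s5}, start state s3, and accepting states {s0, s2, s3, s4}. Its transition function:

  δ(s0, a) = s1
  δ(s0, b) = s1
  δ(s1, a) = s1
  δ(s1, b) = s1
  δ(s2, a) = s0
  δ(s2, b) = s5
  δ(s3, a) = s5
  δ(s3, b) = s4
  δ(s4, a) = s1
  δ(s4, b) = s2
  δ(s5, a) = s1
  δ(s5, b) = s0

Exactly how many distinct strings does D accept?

The useful subgraph on states {s0, s2, s3, s4, s5} is acyclic, so L(D) is finite; the longest accepting path visits 5 useful states, giving maximum string length 4.
Counting accepting paths from s3 by length: 1 of length 0, 1 of length 1, 2 of length 2, 1 of length 3, 1 of length 4. Total 6.

6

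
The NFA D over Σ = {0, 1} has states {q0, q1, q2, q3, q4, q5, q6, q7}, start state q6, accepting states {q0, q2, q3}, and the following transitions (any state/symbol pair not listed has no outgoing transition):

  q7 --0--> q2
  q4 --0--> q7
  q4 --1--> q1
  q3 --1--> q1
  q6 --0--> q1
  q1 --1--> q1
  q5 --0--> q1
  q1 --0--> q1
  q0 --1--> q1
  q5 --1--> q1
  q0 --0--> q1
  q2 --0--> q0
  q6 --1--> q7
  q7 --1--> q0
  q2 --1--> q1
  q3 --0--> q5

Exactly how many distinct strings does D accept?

3

The useful subgraph on states {q0, q2, q6, q7} is acyclic, so L(D) is finite; the longest accepting path visits 4 useful states, giving maximum string length 3.
Counting accepting paths from q6 by length: 2 of length 2, 1 of length 3. Total 3.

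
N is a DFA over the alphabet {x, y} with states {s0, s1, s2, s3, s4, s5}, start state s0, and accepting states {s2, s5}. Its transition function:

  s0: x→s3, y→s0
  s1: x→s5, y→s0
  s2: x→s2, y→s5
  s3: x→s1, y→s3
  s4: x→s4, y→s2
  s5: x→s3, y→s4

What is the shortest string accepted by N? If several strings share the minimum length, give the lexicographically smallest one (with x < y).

xxx

A breadth-first search from s0 reaches an accepting state first via the path s0 → s3 → s1 → s5 on input xxx.
No string of length < 3 is accepted (BFS exhausts all shorter strings without reaching an accepting state), and xxx is the lexicographically least accepting string of length 3.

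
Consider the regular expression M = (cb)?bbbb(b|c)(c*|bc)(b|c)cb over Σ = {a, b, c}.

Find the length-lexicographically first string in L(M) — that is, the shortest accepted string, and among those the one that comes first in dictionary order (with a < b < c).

bbbbbbcb

By inspection of the expression, no string of length less than 8 matches, and bbbbbbcb is the lexicographically first match of length 8.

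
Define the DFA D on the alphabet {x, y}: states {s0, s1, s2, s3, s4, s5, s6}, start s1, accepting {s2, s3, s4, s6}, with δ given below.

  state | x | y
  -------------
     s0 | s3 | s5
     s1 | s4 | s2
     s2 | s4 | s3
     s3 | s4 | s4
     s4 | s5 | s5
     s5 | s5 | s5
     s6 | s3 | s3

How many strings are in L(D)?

6

The useful subgraph on states {s1, s2, s3, s4} is acyclic, so L(D) is finite; the longest accepting path visits 4 useful states, giving maximum string length 3.
Counting accepting paths from s1 by length: 2 of length 1, 2 of length 2, 2 of length 3. Total 6.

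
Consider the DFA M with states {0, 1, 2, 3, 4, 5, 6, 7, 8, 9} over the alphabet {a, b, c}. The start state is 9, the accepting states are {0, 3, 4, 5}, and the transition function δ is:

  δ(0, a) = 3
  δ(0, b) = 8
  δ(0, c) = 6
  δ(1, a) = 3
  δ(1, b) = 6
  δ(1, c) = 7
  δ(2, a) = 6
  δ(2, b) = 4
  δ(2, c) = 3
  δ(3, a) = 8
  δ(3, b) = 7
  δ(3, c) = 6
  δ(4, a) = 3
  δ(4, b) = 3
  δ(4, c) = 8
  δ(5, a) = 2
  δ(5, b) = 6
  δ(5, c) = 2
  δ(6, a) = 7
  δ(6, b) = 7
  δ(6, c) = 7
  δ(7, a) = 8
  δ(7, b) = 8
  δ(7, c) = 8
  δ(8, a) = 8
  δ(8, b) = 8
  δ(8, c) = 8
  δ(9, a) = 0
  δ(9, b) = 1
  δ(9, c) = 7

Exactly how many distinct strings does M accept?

3

The useful subgraph on states {0, 1, 3, 9} is acyclic, so L(M) is finite; the longest accepting path visits 3 useful states, giving maximum string length 2.
Counting accepting paths from 9 by length: 1 of length 1, 2 of length 2. Total 3.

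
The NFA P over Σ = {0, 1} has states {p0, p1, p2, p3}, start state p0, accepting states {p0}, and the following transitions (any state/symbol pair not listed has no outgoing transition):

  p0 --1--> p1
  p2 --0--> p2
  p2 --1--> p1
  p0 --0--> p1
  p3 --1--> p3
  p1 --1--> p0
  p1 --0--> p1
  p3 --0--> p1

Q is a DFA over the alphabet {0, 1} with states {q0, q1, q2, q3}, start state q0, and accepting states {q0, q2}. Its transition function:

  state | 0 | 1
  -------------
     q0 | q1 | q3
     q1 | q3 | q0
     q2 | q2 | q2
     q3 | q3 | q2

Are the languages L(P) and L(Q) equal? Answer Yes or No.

The string 110 is accepted by Q but rejected by P.
So L(P) ≠ L(Q).

No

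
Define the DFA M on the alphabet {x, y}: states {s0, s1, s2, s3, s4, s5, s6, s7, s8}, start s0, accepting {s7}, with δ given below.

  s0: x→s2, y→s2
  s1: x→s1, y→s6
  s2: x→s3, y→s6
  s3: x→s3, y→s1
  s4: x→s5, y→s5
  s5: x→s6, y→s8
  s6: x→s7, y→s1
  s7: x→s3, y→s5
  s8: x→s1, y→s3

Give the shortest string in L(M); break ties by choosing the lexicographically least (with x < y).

xyx

A breadth-first search from s0 reaches an accepting state first via the path s0 → s2 → s6 → s7 on input xyx.
No string of length < 3 is accepted (BFS exhausts all shorter strings without reaching an accepting state), and xyx is the lexicographically least accepting string of length 3.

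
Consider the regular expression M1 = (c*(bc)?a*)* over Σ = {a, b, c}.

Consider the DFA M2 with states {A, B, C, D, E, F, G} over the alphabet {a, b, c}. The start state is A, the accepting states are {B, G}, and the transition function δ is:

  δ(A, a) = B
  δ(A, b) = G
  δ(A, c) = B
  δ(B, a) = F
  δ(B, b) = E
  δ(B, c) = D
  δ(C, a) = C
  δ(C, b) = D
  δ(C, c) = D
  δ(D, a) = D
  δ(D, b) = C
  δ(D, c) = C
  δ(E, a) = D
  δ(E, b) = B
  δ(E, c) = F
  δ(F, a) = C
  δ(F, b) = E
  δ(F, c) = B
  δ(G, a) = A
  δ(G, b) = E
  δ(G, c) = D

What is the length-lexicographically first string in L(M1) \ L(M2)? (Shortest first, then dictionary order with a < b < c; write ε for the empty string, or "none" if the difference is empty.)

The empty string ε is accepted by M1 but not by M2.
Since ε is the unique shortest string, it is the required witness.

ε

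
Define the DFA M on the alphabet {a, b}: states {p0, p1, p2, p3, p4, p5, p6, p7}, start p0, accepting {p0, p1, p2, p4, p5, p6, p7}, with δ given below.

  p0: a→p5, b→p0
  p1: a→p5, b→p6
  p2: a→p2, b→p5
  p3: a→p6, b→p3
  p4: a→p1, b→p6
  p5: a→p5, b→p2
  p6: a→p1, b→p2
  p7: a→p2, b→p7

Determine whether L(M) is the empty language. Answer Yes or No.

No

The empty string ε is accepted: the run p0 ends in the accepting state p0.
Since at least one string is accepted, L(M) is not empty.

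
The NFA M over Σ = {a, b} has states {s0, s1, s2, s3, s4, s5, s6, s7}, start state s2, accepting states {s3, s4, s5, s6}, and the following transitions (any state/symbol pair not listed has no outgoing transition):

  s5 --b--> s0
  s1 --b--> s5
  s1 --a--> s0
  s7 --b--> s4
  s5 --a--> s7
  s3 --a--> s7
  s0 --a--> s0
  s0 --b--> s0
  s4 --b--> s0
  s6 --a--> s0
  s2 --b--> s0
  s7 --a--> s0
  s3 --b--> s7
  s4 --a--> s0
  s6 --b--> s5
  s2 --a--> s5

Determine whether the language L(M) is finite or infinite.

finite

The useful states (reachable from s2 and able to reach an accepting state) are {s2, s4, s5, s7}.
Restricted to these states the transition graph has no cycle, so every accepting path has bounded length and L is finite.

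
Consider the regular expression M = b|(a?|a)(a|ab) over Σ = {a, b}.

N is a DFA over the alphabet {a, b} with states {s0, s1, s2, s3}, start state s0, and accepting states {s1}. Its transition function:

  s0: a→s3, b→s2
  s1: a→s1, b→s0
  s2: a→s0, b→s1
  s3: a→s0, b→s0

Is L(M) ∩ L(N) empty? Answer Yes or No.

Converting the expression M to a DFA (subset construction, then merging equivalent states) gives the minimal DFA with states {m0, m1, m2, m3, m4}, start state m0, accepting states {m1, m2, m3} and transitions m0: a→m1, b→m2; m1: a→m3, b→m2; m2: a→m4, b→m4; m3: a→m4, b→m2; m4: a→m4, b→m4.
Exploring the product automaton M × N from the start pair (m0, s0), following both machines on each input symbol, reaches 9 state pairs: (m0, s0), (m1, s3), (m2, s2), (m3, s0), (m2, s0), (m4, s0), (m4, s1), (m4, s3), (m4, s2).
M accepts in {m1, m2, m3} and N accepts in {s1}; no reachable pair has both components accepting, so no string drives both machines to acceptance simultaneously and L(M) ∩ L(N) = ∅.
So no string is accepted by both, and the intersection is empty.

Yes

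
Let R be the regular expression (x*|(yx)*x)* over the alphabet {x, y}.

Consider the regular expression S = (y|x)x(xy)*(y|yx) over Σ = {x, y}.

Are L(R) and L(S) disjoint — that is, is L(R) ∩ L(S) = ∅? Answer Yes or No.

Yes

Converting the expression R to a DFA (subset construction, then merging equivalent states) gives the minimal DFA with states {r0, r1, r2, r3}, start state r0, accepting states {r0} and transitions r0: x→r0, y→r1; r1: x→r2, y→r3; r2: x→r0, y→r1; r3: x→r3, y→r3.
Converting the expression S to a DFA (subset construction, then merging equivalent states) gives the minimal DFA with states {s0, s1, s2, s3, s4, s5, s6}, start state s0, accepting states {s5, s6} and transitions s0: x→s1, y→s1; s1: x→s2, y→s3; s2: x→s4, y→s5; s3: x→s3, y→s3; s4: x→s3, y→s2; s5: x→s6, y→s3; s6: x→s3, y→s3.
Exploring the product automaton R × S from the start pair (r0, s0), following both machines on each input symbol, reaches 16 state pairs: (r0, s0), (r0, s1), (r1, s1), (r0, s2), (r1, s3), (r2, s2), (r3, s3), (r0, s4), (r1, s5), (r2, s3), (r0, s3), (r1, s2), (r2, s6), (r2, s4), (r3, s5), (r3, s6).
R accepts in {r0} and S accepts in {s5, s6}; no reachable pair has both components accepting, so no string drives both machines to acceptance simultaneously and L(R) ∩ L(S) = ∅.
So no string is accepted by both, and the intersection is empty.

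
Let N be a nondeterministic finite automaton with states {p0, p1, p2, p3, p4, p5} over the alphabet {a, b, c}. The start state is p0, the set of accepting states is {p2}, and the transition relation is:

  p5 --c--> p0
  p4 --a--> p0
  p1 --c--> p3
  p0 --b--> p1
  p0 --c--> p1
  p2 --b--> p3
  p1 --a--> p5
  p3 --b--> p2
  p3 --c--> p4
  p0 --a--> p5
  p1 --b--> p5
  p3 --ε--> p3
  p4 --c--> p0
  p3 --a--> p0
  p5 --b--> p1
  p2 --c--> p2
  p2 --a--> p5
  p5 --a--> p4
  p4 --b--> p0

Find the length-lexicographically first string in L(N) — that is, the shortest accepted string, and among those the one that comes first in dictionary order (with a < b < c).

A breadth-first search from p0 reaches an accepting state first via the path p0 → p1 → p3 → p2 on input bcb.
No string of length < 3 is accepted (BFS exhausts all shorter strings without reaching an accepting state), and bcb is the lexicographically least accepting string of length 3.

bcb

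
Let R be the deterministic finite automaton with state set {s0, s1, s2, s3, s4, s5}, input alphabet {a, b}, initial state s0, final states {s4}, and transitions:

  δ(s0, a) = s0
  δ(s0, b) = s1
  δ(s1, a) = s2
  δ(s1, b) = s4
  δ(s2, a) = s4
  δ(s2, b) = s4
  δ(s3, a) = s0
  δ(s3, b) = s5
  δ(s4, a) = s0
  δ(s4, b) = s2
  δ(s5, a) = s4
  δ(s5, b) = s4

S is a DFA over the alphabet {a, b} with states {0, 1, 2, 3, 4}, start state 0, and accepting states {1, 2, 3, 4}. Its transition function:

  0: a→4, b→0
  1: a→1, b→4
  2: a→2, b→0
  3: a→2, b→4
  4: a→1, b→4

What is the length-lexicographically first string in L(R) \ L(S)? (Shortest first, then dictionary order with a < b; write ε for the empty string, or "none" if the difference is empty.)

bb

The string bb is accepted by R but not by S.
No shorter string lies in the difference, and bb is the lexicographically first length-2 string in L(R) \ L(S).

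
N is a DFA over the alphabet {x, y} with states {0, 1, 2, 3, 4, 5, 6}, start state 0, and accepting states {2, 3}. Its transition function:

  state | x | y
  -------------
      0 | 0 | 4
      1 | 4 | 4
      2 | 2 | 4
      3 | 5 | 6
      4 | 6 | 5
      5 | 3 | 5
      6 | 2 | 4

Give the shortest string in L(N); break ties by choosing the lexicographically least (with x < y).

yxx

A breadth-first search from 0 reaches an accepting state first via the path 0 → 4 → 6 → 2 on input yxx.
No string of length < 3 is accepted (BFS exhausts all shorter strings without reaching an accepting state), and yxx is the lexicographically least accepting string of length 3.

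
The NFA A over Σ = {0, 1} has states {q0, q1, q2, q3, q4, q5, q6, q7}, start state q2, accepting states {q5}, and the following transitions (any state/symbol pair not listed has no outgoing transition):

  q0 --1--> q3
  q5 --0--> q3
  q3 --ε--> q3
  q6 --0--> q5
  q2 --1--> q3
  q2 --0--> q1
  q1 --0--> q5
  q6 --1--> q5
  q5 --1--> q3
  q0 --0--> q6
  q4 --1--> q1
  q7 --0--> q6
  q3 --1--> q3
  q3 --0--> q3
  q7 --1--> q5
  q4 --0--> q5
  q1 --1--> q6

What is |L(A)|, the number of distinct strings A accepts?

The useful subgraph on states {q1, q2, q5, q6} is acyclic, so L(A) is finite; the longest accepting path visits 4 useful states, giving maximum string length 3.
Counting accepting paths from q2 by length: 1 of length 2, 2 of length 3. Total 3.

3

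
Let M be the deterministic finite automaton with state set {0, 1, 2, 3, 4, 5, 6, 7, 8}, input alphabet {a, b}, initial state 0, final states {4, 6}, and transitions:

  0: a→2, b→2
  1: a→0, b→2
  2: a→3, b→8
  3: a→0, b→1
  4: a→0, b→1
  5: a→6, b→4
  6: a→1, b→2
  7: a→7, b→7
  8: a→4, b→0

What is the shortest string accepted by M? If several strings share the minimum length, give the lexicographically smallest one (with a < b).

A breadth-first search from 0 reaches an accepting state first via the path 0 → 2 → 8 → 4 on input aba.
No string of length < 3 is accepted (BFS exhausts all shorter strings without reaching an accepting state), and aba is the lexicographically least accepting string of length 3.

aba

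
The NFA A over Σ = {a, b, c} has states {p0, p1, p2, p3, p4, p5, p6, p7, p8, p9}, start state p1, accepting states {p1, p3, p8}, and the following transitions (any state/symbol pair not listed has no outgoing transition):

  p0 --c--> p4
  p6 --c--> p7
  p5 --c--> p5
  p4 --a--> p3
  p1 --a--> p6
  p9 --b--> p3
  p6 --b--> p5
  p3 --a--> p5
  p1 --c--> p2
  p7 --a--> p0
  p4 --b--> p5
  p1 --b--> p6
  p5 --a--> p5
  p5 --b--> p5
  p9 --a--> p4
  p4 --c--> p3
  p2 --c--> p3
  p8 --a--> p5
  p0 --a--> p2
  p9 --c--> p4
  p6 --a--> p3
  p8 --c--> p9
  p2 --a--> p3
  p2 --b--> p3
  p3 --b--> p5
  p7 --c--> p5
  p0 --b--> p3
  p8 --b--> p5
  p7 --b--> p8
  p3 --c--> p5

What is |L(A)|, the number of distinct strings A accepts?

The useful subgraph on states {p0, p1, p2, p3, p4, p6, p7, p8, p9} is acyclic, so L(A) is finite; the longest accepting path visits 7 useful states, giving maximum string length 6.
Counting accepting paths from p1 by length: 1 of length 0, 5 of length 2, 2 of length 3, 2 of length 4, 12 of length 5, 8 of length 6. Total 30.

30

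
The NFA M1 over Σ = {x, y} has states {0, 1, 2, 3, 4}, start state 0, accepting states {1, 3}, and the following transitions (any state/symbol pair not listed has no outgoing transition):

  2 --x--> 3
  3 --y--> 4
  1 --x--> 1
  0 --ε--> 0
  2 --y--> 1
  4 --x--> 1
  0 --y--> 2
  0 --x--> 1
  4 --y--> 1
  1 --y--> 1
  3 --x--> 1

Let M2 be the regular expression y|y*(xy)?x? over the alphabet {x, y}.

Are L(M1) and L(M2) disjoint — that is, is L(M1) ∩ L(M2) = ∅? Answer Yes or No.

No

The string x is accepted by both M1 and M2.
Hence L(M1) ∩ L(M2) ≠ ∅.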